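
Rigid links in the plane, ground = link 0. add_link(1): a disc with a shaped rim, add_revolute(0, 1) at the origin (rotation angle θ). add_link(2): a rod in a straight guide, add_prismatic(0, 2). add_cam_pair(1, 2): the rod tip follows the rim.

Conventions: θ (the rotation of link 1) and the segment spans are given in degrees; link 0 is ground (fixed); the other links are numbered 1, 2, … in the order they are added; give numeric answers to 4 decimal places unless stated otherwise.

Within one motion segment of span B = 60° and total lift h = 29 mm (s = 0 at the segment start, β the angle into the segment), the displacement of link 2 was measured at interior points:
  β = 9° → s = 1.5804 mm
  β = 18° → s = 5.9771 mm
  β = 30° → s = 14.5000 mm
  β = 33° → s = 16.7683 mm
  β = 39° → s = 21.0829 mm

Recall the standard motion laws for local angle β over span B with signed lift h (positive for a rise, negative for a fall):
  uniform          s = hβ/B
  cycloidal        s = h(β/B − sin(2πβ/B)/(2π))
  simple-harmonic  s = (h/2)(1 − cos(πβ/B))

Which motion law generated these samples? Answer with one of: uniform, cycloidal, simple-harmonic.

candidates at β/B = r: uniform s = h·r (linear in β); cycloidal s = h·(r − sin(2πr)/(2π)); simple-harmonic s = (h/2)(1 − cos(πr))
β=9°: printed 1.5804 | uniform 4.3500, cycloidal 0.6160, simple-harmonic 1.5804
β=18°: printed 5.9771 | uniform 8.7000, cycloidal 4.3104, simple-harmonic 5.9771
β=30°: printed 14.5000 | uniform 14.5000, cycloidal 14.5000, simple-harmonic 14.5000
β=33°: printed 16.7683 | uniform 15.9500, cycloidal 17.3763, simple-harmonic 16.7683
β=39°: printed 21.0829 | uniform 18.8500, cycloidal 22.5840, simple-harmonic 21.0829
only one law matches every sample → simple-harmonic

simple-harmonic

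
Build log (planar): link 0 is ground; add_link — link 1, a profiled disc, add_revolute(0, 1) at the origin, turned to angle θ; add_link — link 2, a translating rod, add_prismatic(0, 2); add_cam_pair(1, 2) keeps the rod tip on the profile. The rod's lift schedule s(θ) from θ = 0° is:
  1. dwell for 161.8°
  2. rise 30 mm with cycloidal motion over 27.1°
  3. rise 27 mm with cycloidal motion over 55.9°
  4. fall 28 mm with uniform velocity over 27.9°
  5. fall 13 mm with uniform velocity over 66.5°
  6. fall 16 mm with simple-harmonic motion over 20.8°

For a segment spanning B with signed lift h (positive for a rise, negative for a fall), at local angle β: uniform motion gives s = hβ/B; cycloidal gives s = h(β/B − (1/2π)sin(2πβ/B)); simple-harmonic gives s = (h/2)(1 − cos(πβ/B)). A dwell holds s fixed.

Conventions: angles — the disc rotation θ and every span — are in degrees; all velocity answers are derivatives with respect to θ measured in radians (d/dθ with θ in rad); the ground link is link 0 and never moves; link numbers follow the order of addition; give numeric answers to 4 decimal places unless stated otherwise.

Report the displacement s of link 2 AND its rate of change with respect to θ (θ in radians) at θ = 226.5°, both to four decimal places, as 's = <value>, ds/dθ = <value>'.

seg 1 [0°–161.8°] dwell: s stays 0.0000
seg 2 [161.8°–188.9°] cycloidal, h=30: full span → s += 30 → s = 30.0000
seg 3 [188.9°–244.8°] cycloidal, h=27: θ=226.5° here. β=37.6, B=55.9. 27·(0.6726 − sin(2π·0.6726)/(2π)) = 21.9603 → s = 51.9603
velocity in seg [188.9°–244.8°] (cycloidal), θ in radians: β = 37.6° = 0.6562 rad, B = 55.9° = 0.9756 rad; ds/dθ = (h/B)(1 − cos(2πβ/B)) = (27/0.9756)(1 − cos(2π·0.6726)) = 40.603803 mm/rad

s = 51.9603, ds/dθ = 40.6038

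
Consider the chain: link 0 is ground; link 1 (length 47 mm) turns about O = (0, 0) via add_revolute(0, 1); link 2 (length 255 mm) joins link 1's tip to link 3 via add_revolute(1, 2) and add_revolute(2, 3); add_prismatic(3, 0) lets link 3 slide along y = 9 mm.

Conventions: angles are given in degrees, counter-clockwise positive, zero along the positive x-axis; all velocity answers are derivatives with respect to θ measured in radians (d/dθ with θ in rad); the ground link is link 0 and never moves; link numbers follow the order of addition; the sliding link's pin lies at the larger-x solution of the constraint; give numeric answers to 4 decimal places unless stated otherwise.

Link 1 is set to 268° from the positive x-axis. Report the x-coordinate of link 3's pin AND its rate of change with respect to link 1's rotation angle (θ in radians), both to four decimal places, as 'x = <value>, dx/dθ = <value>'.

geometry: r = 47 mm, L = 255 mm, e = 9 mm
crank pin P = (r cos θ, r sin θ) = (-1.640276, -46.971369)
h = r sin θ − e = -46.971369 − 9 = -55.971369
x = r cos θ + √(L² − h²) = -1.640276 + 248.781442 = 247.141166
dx/dθ = −r sin θ − h·r cos θ/√(L² − h²) (θ in radians; h = -55.971369) = 46.602336

x = 247.1412, dx/dθ = 46.6023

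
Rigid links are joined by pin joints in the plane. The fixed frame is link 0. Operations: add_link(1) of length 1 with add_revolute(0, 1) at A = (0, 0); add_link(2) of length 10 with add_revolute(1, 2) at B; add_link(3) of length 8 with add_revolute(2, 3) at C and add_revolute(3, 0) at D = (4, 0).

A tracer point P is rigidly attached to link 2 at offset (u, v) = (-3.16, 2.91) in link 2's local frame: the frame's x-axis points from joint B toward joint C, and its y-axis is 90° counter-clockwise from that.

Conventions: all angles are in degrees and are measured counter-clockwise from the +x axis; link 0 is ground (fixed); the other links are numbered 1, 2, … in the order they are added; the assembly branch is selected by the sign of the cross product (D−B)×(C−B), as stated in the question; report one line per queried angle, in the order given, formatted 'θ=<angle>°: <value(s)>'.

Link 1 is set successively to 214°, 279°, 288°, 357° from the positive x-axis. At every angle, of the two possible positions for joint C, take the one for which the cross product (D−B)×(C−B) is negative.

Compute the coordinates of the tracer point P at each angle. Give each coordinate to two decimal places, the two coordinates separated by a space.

A=(0,0), D=(4.00,0)
θ=214°: B = A + 1.00·(cos214°, sin214°) = (-0.8290, -0.5592)
θ=214°: |BD| = 4.8613
θ=214°: circle(B,10.00) ∩ circle(D,8.00): a=6.1334, h=7.8982
θ=214°:   candidates: C₊=(4.3551,7.9921) cross=38.396; C₋=(6.1721,-7.6995) cross=-38.396
θ=214°:   branch - wants cross < 0 → take C=(6.1721,-7.6995) (cross=-38.396)
θ=214°: ex = (C−B)/|BC| = (0.7001,-0.7140); ey = (0.7140,0.7001)
θ=214°: P = B + -3.16·ex + 2.91·ey = (-0.9636,3.7345)
θ=279°: B = A + 1.00·(cos279°, sin279°) = (0.1564, -0.9877)
θ=279°: |BD| = 3.9684
θ=279°: circle(B,10.00) ∩ circle(D,8.00): a=6.5200, h=7.5822
θ=279°:   candidates: C₊=(4.5842,7.9786) cross=30.089; C₋=(8.3584,-6.7085) cross=-30.089
θ=279°:   branch - wants cross < 0 → take C=(8.3584,-6.7085) (cross=-30.089)
θ=279°: ex = (C−B)/|BC| = (0.8202,-0.5721); ey = (0.5721,0.8202)
θ=279°: P = B + -3.16·ex + 2.91·ey = (-0.7706,3.2069)
θ=288°: B = A + 1.00·(cos288°, sin288°) = (0.3090, -0.9511)
θ=288°: |BD| = 3.8115
θ=288°: circle(B,10.00) ∩ circle(D,8.00): a=6.6283, h=7.4877
θ=288°:   candidates: C₊=(4.8593,7.9537) cross=28.540; C₋=(8.5960,-6.5481) cross=-28.540
θ=288°:   branch - wants cross < 0 → take C=(8.5960,-6.5481) (cross=-28.540)
θ=288°: ex = (C−B)/|BC| = (0.8287,-0.5597); ey = (0.5597,0.8287)
θ=288°: P = B + -3.16·ex + 2.91·ey = (-0.6809,3.2291)
θ=357°: B = A + 1.00·(cos357°, sin357°) = (0.9986, -0.0523)
θ=357°: |BD| = 3.0018
θ=357°: circle(B,10.00) ∩ circle(D,8.00): a=7.4973, h=6.6175
θ=357°:   candidates: C₊=(8.3794,6.6949) cross=19.865; C₋=(8.6101,-6.5381) cross=-19.865
θ=357°:   branch - wants cross < 0 → take C=(8.6101,-6.5381) (cross=-19.865)
θ=357°: ex = (C−B)/|BC| = (0.7611,-0.6486); ey = (0.6486,0.7611)
θ=357°: P = B + -3.16·ex + 2.91·ey = (0.4808,4.2121)

θ=214°: -0.96 3.73
θ=279°: -0.77 3.21
θ=288°: -0.68 3.23
θ=357°: 0.48 4.21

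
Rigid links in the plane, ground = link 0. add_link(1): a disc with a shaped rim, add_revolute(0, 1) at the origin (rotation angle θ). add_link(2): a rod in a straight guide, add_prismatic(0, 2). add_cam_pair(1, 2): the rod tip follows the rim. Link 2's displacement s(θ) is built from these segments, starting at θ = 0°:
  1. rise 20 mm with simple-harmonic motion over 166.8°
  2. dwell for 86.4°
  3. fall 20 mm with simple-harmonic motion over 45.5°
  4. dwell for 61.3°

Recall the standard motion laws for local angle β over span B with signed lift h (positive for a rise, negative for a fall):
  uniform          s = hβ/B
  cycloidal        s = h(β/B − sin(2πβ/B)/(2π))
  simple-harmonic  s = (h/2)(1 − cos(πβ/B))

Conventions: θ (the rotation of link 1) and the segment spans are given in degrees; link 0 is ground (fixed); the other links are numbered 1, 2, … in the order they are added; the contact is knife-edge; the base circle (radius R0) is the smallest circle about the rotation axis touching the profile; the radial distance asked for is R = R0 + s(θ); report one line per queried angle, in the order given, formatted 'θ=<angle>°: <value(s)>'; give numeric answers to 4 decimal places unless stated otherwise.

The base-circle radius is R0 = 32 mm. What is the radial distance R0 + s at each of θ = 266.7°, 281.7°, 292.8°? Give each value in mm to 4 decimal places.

segment 1 (0° to 166.8°, simple-harmonic, h = 20) is passed completely: s = 0.0000 + (20) = 20.0000
segment 2 (166.8° to 253.2°, dwell): s unchanged at 20.0000
θ = 266.7° falls in segment 3 (253.2° to 298.7°, simple-harmonic, h = -20): β = 266.7 − 253.2 = 13.5°, B = 45.5°; Δs = -20/2·(1 − cos(π·0.2967)) = -4.0387; s = 20.0000 − 4.0387 = 15.9613
θ = 281.7° falls in segment 3 (253.2° to 298.7°, simple-harmonic, h = -20): β = 281.7 − 253.2 = 28.5°, B = 45.5°; Δs = -20/2·(1 − cos(π·0.6264)) = -13.8667; s = 20.0000 − 13.8667 = 6.1333
θ = 292.8° falls in segment 3 (253.2° to 298.7°, simple-harmonic, h = -20): β = 292.8 − 253.2 = 39.6°, B = 45.5°; Δs = -20/2·(1 − cos(π·0.8703)) = -19.1817; s = 20.0000 − 19.1817 = 0.8183
θ=266.7°: R = R0 + s = 32 + 15.9613 = 47.9613
θ=281.7°: R = R0 + s = 32 + 6.1333 = 38.1333
θ=292.8°: R = R0 + s = 32 + 0.8183 = 32.8183

θ=266.7°: 47.9613
θ=281.7°: 38.1333
θ=292.8°: 32.8183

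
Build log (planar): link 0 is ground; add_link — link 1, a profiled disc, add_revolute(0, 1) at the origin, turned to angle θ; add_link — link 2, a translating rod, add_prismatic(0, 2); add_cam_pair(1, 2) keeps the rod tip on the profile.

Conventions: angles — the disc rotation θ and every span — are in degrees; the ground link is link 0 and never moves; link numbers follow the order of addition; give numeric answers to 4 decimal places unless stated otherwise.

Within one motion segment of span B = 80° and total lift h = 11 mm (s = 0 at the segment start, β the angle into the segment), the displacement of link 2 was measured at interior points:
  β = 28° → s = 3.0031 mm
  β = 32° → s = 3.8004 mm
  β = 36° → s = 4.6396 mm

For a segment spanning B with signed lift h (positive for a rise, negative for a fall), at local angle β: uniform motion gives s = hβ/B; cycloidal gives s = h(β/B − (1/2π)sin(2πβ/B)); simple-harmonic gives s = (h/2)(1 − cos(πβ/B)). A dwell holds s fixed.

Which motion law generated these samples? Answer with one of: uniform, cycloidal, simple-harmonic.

candidates at β/B = r: uniform s = h·r (linear in β); cycloidal s = h·(r − sin(2πr)/(2π)); simple-harmonic s = (h/2)(1 − cos(πr))
β=28°: printed 3.0031 | uniform 3.8500, cycloidal 2.4337, simple-harmonic 3.0031
β=32°: printed 3.8004 | uniform 4.4000, cycloidal 3.3710, simple-harmonic 3.8004
β=36°: printed 4.6396 | uniform 4.9500, cycloidal 4.4090, simple-harmonic 4.6396
only one law matches every sample → simple-harmonic

simple-harmonic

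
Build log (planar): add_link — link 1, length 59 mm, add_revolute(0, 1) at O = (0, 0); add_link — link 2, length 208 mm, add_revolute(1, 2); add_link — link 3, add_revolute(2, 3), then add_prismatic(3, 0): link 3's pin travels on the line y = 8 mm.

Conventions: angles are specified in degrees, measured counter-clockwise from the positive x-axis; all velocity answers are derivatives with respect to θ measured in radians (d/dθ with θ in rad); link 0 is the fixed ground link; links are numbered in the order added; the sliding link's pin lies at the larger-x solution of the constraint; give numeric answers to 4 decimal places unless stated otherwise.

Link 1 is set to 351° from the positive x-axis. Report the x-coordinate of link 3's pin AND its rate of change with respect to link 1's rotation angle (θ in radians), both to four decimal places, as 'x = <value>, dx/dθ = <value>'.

geometry: r = 59 mm, L = 208 mm, e = 8 mm
crank pin P = (r cos θ, r sin θ) = (58.273612, -9.229633)
h = r sin θ − e = -9.229633 − 8 = -17.229633
x = r cos θ + √(L² − h²) = 58.273612 + 207.285165 = 265.558777
dx/dθ = −r sin θ − h·r cos θ/√(L² − h²) (θ in radians; h = -17.229633) = 14.073362

x = 265.5588, dx/dθ = 14.0734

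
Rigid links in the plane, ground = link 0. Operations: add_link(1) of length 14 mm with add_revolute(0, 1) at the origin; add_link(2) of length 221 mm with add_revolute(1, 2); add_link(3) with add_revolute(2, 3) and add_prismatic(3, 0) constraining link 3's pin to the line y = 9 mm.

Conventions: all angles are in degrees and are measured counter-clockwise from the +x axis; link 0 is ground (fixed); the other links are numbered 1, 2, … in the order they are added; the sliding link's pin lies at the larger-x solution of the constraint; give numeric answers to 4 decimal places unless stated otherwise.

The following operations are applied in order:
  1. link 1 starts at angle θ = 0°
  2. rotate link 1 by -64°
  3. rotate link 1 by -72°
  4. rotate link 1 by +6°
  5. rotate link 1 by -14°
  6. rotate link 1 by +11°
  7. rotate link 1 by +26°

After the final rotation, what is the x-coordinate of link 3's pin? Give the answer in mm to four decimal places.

geometry: r = 14 mm, L = 221 mm, e = 9 mm; θ starts at 0°
rotate link 1 by -64°: θ ← 0° -64° = -64°
rotate link 1 by -72°: θ ← -64° -72° = -136°
rotate link 1 by +6°: θ ← -136° +6° = -130°
rotate link 1 by -14°: θ ← -130° -14° = -144°
rotate link 1 by +11°: θ ← -144° +11° = -133°
rotate link 1 by +26°: θ ← -133° +26° = -107°
crank pin P = (r cos θ, r sin θ) = (-4.093204, -13.388267)
h = r sin θ − e = -13.388267 − 9 = -22.388267
x = r cos θ + √(L² − h²) = -4.093204 + 219.863061 = 215.769857

215.7699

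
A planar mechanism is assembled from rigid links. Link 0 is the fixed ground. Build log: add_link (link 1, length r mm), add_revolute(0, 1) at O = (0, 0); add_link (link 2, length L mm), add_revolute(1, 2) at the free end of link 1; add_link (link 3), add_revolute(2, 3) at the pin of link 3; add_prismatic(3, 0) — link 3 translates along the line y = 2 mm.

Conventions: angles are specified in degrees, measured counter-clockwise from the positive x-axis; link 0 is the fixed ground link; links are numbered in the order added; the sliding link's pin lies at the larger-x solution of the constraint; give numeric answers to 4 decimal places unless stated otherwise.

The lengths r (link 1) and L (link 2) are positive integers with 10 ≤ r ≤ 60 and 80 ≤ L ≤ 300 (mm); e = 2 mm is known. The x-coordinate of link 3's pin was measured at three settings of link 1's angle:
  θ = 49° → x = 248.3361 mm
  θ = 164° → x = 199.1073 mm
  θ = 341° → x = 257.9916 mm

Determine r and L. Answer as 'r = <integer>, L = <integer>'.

constraint per measurement: (x − r cos θ)² + (r sin θ − e)² = L²
subtracting the θ₁ and θ₂ equations cancels the r² and L² terms:
r = (x₁² − x₂²) / (2[(x₁cos θ₁ + e sin θ₁) − (x₂cos θ₂ + e sin θ₂)]) = 31.0000 → r = 31
L² = (x₁ − r cos θ₁)² + (r sin θ₁ − e)² = 52440.9999 → L = 229.0000 → L = 229
check at θ₃=341°: x = 257.9916 (printed 257.9916) ✓

r = 31, L = 229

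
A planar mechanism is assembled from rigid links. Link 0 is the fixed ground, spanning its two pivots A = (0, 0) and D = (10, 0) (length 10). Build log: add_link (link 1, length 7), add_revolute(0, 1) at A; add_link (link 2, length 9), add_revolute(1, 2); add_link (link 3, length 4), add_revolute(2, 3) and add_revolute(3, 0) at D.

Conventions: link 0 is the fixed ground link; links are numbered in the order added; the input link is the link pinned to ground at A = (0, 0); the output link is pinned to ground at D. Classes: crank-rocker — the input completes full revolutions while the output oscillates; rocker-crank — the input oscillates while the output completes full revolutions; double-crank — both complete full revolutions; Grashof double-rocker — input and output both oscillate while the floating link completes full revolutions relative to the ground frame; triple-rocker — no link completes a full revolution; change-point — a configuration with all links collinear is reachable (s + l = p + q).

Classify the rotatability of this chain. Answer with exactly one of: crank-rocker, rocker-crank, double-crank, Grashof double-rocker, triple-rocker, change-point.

lengths: ground=10, input=7, coupler=9, output=4
sorted: s=4 (shortest), l=10 (longest), p+q=16
s + l = 14 vs p + q = 16
s + l < p + q (Grashof) with shortest = output link → rocker-crank

rocker-crank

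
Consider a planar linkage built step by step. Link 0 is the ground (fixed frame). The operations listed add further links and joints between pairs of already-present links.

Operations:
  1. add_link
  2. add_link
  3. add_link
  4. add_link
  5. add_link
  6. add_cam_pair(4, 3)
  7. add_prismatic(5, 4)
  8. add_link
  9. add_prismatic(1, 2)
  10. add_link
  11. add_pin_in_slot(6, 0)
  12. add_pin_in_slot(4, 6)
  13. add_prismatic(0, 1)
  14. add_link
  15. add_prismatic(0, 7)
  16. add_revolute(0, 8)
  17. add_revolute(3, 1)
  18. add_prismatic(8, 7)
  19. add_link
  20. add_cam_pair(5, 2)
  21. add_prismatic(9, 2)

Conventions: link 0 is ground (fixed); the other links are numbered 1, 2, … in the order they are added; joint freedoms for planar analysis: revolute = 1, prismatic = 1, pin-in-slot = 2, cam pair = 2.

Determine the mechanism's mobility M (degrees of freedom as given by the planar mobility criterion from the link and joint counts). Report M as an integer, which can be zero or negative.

link 0 = ground. State L|J1|J2 = 1|0|0
+link1  2|0|0
+link2  3|0|0
+link3  4|0|0
+link4  5|0|0
+link5  6|0|0
C(4,3) f=2→J2  6|0|1
P(5,4) f=1→J1  6|1|1
+link6  7|1|1
P(1,2) f=1→J1  7|2|1
+link7  8|2|1
PS(6,0) f=2→J2  8|2|2
PS(4,6) f=2→J2  8|2|3
P(0,1) f=1→J1  8|3|3
+link8  9|3|3
P(0,7) f=1→J1  9|4|3
R(0,8) f=1→J1  9|5|3
R(3,1) f=1→J1  9|6|3
P(8,7) f=1→J1  9|7|3
+link9  10|7|3
C(5,2) f=2→J2  10|7|4
P(9,2) f=1→J1  10|8|4
M = 3(10−1)−2·8−4 = 27−16−4 = 7

M = 7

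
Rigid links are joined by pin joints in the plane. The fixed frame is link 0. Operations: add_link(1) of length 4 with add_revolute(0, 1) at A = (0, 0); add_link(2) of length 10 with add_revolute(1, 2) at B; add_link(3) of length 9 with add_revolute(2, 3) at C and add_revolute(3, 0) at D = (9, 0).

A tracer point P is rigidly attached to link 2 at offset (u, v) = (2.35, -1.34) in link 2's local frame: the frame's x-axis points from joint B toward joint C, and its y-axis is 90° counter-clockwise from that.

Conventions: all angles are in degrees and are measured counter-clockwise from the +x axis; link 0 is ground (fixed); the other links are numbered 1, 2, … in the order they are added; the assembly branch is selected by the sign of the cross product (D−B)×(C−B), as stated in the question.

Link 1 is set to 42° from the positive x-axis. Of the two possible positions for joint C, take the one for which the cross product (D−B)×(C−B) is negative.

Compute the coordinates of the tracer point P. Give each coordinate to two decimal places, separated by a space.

A=(0,0), D=(9.00,0)
B = A + 4.00·(cos42°, sin42°) = (2.9726, 2.6765)
|BD| = 6.5950
circle(B,10.00) ∩ circle(D,9.00): a=4.7380, h=8.8063
  candidates: C₊=(10.8768,8.8021) cross=58.077; C₋=(3.7288,-7.2948) cross=-58.077
  branch - wants cross < 0 → take C=(3.7288,-7.2948) (cross=-58.077)
ex = (C−B)/|BC| = (0.0756,-0.9971); ey = (0.9971,0.0756)
P = B + 2.35·ex + -1.34·ey = (1.8141,0.2319)

1.81 0.23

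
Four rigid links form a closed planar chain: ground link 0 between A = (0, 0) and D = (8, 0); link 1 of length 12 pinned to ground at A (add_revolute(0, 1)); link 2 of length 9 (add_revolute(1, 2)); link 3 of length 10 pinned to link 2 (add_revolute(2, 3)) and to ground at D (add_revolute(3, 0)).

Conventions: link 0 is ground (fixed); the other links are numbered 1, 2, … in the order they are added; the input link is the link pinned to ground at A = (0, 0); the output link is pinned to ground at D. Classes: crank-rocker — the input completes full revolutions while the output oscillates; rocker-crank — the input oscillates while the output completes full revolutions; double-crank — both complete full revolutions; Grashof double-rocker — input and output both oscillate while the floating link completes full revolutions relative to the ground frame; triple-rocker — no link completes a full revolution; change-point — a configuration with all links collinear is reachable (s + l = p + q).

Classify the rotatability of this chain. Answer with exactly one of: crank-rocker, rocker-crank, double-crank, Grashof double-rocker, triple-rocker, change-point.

lengths: ground=8, input=12, coupler=9, output=10
sorted: s=8 (shortest), l=12 (longest), p+q=19
s + l = 20 vs p + q = 19
s + l > p + q → non-Grashof → no link fully rotates → triple-rocker

triple-rocker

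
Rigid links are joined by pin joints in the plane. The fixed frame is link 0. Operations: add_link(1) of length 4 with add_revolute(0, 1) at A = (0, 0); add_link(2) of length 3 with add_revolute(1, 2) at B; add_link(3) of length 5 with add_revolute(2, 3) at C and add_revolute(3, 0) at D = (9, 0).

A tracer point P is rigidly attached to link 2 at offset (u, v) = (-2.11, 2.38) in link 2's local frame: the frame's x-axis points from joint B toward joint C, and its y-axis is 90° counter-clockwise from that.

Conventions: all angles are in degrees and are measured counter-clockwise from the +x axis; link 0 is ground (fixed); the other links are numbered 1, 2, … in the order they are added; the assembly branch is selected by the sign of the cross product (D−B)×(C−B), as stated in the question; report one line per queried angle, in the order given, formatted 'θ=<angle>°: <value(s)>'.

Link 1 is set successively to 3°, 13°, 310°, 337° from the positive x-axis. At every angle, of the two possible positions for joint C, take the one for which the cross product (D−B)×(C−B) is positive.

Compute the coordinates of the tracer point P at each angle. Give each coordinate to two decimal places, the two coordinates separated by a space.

A=(0,0), D=(9.00,0)
θ=3°: B = A + 4.00·(cos3°, sin3°) = (3.9945, 0.2093)
θ=3°: |BD| = 5.0099
θ=3°: circle(B,3.00) ∩ circle(D,5.00): a=0.9081, h=2.8593
θ=3°:   candidates: C₊=(5.0213,3.0282) cross=14.325; C₋=(4.7823,-2.6854) cross=-14.325
θ=3°:   branch + wants cross > 0 → take C=(5.0213,3.0282) (cross=14.325)
θ=3°: ex = (C−B)/|BC| = (0.3423,0.9396); ey = (-0.9396,0.3423)
θ=3°: P = B + -2.11·ex + 2.38·ey = (1.0361,-0.9587)
θ=13°: B = A + 4.00·(cos13°, sin13°) = (3.8975, 0.8998)
θ=13°: |BD| = 5.1813
θ=13°: circle(B,3.00) ∩ circle(D,5.00): a=1.0466, h=2.8115
θ=13°:   candidates: C₊=(5.4164,3.4868) cross=14.567; C₋=(4.4399,-2.0508) cross=-14.567
θ=13°:   branch + wants cross > 0 → take C=(5.4164,3.4868) (cross=14.567)
θ=13°: ex = (C−B)/|BC| = (0.5063,0.8623); ey = (-0.8623,0.5063)
θ=13°: P = B + -2.11·ex + 2.38·ey = (0.7768,0.2853)
θ=310°: B = A + 4.00·(cos310°, sin310°) = (2.5712, -3.0642)
θ=310°: |BD| = 7.1217
θ=310°: circle(B,3.00) ∩ circle(D,5.00): a=2.4376, h=1.7488
θ=310°:   candidates: C₊=(4.0191,-0.4367) cross=12.455; C₋=(5.5240,-3.5941) cross=-12.455
θ=310°:   branch + wants cross > 0 → take C=(4.0191,-0.4367) (cross=12.455)
θ=310°: ex = (C−B)/|BC| = (0.4827,0.8758); ey = (-0.8758,0.4827)
θ=310°: P = B + -2.11·ex + 2.38·ey = (-0.5317,-3.7634)
θ=337°: B = A + 4.00·(cos337°, sin337°) = (3.6820, -1.5629)
θ=337°: |BD| = 5.5429
θ=337°: circle(B,3.00) ∩ circle(D,5.00): a=1.3282, h=2.6900
θ=337°:   candidates: C₊=(4.1978,1.3924) cross=14.910; C₋=(5.7148,-3.7693) cross=-14.910
θ=337°:   branch + wants cross > 0 → take C=(4.1978,1.3924) (cross=14.910)
θ=337°: ex = (C−B)/|BC| = (0.1719,0.9851); ey = (-0.9851,0.1719)
θ=337°: P = B + -2.11·ex + 2.38·ey = (0.9747,-3.2323)

θ=3°: 1.04 -0.96
θ=13°: 0.78 0.29
θ=310°: -0.53 -3.76
θ=337°: 0.97 -3.23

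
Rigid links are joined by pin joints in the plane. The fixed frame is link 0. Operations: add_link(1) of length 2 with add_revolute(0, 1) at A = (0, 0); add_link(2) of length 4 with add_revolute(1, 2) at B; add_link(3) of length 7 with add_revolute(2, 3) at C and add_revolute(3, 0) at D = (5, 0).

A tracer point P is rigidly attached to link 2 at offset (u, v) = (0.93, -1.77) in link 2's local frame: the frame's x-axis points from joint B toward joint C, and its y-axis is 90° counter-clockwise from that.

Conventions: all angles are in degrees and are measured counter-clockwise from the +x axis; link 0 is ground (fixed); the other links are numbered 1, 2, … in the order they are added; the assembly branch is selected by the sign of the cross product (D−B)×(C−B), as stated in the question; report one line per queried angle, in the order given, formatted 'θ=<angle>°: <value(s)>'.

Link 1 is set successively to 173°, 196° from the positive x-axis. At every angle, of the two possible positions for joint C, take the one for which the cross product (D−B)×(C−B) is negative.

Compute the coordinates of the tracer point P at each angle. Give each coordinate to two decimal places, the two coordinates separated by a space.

A=(0,0), D=(5.00,0)
θ=173°: B = A + 2.00·(cos173°, sin173°) = (-1.9851, 0.2437)
θ=173°: |BD| = 6.9893
θ=173°: circle(B,4.00) ∩ circle(D,7.00): a=1.1339, h=3.8359
θ=173°:   candidates: C₊=(-0.7181,4.0378) cross=26.810; C₋=(-0.9856,-3.6294) cross=-26.810
θ=173°:   branch - wants cross < 0 → take C=(-0.9856,-3.6294) (cross=-26.810)
θ=173°: ex = (C−B)/|BC| = (0.2499,-0.9683); ey = (0.9683,0.2499)
θ=173°: P = B + 0.93·ex + -1.77·ey = (-3.4666,-1.0990)
θ=196°: B = A + 2.00·(cos196°, sin196°) = (-1.9225, -0.5513)
θ=196°: |BD| = 6.9444
θ=196°: circle(B,4.00) ∩ circle(D,7.00): a=1.0962, h=3.8469
θ=196°:   candidates: C₊=(-1.1351,3.3705) cross=26.714; C₋=(-0.5244,-4.2990) cross=-26.714
θ=196°:   branch - wants cross < 0 → take C=(-0.5244,-4.2990) (cross=-26.714)
θ=196°: ex = (C−B)/|BC| = (0.3495,-0.9369); ey = (0.9369,0.3495)
θ=196°: P = B + 0.93·ex + -1.77·ey = (-3.2558,-2.0413)

θ=173°: -3.47 -1.10
θ=196°: -3.26 -2.04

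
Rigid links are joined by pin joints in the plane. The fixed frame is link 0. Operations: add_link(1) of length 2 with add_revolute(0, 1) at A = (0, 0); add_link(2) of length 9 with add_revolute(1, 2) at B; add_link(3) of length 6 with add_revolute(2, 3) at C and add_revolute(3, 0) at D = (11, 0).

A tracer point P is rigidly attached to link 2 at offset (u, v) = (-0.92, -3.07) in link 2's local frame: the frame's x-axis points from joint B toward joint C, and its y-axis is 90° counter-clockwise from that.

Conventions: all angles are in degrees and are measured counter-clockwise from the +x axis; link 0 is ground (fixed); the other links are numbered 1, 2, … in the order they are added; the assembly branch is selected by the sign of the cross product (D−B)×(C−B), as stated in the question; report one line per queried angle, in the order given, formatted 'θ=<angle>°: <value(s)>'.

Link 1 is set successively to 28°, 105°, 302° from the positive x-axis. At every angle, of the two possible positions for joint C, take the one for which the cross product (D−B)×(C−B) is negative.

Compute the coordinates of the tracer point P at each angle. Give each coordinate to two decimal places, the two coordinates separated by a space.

A=(0,0), D=(11.00,0)
θ=28°: B = A + 2.00·(cos28°, sin28°) = (1.7659, 0.9389)
θ=28°: |BD| = 9.2817
θ=28°: circle(B,9.00) ∩ circle(D,6.00): a=7.0650, h=5.5755
θ=28°:   candidates: C₊=(9.3587,5.7711) cross=51.750; C₋=(8.2306,-5.3226) cross=-51.750
θ=28°:   branch - wants cross < 0 → take C=(8.2306,-5.3226) (cross=-51.750)
θ=28°: ex = (C−B)/|BC| = (0.7183,-0.6957); ey = (0.6957,0.7183)
θ=28°: P = B + -0.92·ex + -3.07·ey = (-1.0308,-0.6262)
θ=105°: B = A + 2.00·(cos105°, sin105°) = (-0.5176, 1.9319)
θ=105°: |BD| = 11.6785
θ=105°: circle(B,9.00) ∩ circle(D,6.00): a=7.7659, h=4.5488
θ=105°:   candidates: C₊=(7.8937,5.1333) cross=53.123; C₋=(6.3888,-3.8389) cross=-53.123
θ=105°:   branch - wants cross < 0 → take C=(6.3888,-3.8389) (cross=-53.123)
θ=105°: ex = (C−B)/|BC| = (0.7674,-0.6412); ey = (0.6412,0.7674)
θ=105°: P = B + -0.92·ex + -3.07·ey = (-3.1921,0.1659)
θ=302°: B = A + 2.00·(cos302°, sin302°) = (1.0598, -1.6961)
θ=302°: |BD| = 10.0838
θ=302°: circle(B,9.00) ∩ circle(D,6.00): a=7.2732, h=5.3010
θ=302°:   candidates: C₊=(7.3378,4.7527) cross=53.454; C₋=(9.1210,-5.6982) cross=-53.454
θ=302°:   branch - wants cross < 0 → take C=(9.1210,-5.6982) (cross=-53.454)
θ=302°: ex = (C−B)/|BC| = (0.8957,-0.4447); ey = (0.4447,0.8957)
θ=302°: P = B + -0.92·ex + -3.07·ey = (-1.1294,-4.0368)

θ=28°: -1.03 -0.63
θ=105°: -3.19 0.17
θ=302°: -1.13 -4.04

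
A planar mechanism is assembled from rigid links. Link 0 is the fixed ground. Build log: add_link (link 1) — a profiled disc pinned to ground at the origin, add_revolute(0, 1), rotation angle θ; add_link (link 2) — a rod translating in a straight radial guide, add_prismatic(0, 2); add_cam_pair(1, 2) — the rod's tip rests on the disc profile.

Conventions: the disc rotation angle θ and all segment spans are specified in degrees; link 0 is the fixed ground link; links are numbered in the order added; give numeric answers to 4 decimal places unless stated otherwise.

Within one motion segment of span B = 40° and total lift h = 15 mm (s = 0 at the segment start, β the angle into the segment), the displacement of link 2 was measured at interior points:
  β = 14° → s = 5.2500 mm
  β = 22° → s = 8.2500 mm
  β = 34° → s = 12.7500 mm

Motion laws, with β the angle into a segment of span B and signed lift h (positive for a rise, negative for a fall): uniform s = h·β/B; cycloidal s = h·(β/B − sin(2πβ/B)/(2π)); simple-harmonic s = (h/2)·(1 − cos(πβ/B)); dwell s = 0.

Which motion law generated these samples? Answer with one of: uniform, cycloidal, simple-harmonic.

candidates at β/B = r: uniform s = h·r (linear in β); cycloidal s = h·(r − sin(2πr)/(2π)); simple-harmonic s = (h/2)(1 − cos(πr))
β=14°: printed 5.2500 | uniform 5.2500, cycloidal 3.3186, simple-harmonic 4.0951
β=22°: printed 8.2500 | uniform 8.2500, cycloidal 8.9877, simple-harmonic 8.6733
β=34°: printed 12.7500 | uniform 12.7500, cycloidal 14.6814, simple-harmonic 14.1825
only one law matches every sample → uniform

uniform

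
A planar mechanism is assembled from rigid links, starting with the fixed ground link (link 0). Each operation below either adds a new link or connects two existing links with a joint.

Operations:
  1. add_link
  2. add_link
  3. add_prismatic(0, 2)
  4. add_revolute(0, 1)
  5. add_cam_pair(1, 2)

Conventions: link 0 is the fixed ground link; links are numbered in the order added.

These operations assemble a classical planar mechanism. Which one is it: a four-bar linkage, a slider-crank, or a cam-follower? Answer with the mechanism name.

links: 3 (incl. ground); joints: 1 revolute, 1 prismatic, 1 higher (cam) pair, forming one closed loop
3 links, revolute + prismatic + higher pair in one loop → cam-follower

cam-follower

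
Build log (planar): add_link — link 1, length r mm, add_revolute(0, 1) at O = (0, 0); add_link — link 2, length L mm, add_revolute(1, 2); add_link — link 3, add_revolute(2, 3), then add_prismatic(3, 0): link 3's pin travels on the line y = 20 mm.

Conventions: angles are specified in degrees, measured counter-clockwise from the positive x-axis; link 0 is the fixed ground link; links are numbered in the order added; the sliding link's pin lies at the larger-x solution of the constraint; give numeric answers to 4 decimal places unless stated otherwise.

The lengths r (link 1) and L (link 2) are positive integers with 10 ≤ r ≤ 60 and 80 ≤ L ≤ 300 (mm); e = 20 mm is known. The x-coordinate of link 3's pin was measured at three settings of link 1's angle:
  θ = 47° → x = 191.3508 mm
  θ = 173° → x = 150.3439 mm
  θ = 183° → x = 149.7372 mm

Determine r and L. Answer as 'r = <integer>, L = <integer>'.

constraint per measurement: (x − r cos θ)² + (r sin θ − e)² = L²
subtracting the θ₁ and θ₂ equations cancels the r² and L² terms:
r = (x₁² − x₂²) / (2[(x₁cos θ₁ + e sin θ₁) − (x₂cos θ₂ + e sin θ₂)]) = 24.0000 → r = 24
L² = (x₁ − r cos θ₁)² + (r sin θ₁ − e)² = 30624.9844 → L = 175.0000 → L = 175
check at θ₃=183°: x = 149.7372 (printed 149.7372) ✓

r = 24, L = 175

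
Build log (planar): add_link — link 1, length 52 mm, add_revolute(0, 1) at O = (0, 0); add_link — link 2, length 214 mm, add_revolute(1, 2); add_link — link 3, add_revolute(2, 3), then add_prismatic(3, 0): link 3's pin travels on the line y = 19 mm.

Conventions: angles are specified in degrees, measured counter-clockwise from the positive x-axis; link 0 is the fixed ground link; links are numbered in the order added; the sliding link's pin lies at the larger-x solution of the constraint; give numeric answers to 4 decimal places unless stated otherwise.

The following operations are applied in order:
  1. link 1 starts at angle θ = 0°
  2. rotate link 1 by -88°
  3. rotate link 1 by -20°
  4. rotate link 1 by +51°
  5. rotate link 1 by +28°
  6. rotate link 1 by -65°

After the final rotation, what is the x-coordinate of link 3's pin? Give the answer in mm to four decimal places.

geometry: r = 52 mm, L = 214 mm, e = 19 mm; θ starts at 0°
rotate link 1 by -88°: θ ← 0° -88° = -88°
rotate link 1 by -20°: θ ← -88° -20° = -108°
rotate link 1 by +51°: θ ← -108° +51° = -57°
rotate link 1 by +28°: θ ← -57° +28° = -29°
rotate link 1 by -65°: θ ← -29° -65° = -94°
crank pin P = (r cos θ, r sin θ) = (-3.627337, -51.873331)
h = r sin θ − e = -51.873331 − 19 = -70.873331
x = r cos θ + √(L² − h²) = -3.627337 + 201.923181 = 198.295844

198.2958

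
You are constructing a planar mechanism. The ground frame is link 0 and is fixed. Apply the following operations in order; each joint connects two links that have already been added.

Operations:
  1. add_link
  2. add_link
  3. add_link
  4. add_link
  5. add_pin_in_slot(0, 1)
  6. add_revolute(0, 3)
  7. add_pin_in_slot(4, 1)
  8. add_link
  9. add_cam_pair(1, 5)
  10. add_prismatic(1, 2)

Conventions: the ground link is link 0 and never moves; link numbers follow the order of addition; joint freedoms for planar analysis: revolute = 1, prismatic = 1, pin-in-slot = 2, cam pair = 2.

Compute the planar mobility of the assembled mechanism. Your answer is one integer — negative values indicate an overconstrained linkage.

link 0 = ground. State L|J1|J2 = 1|0|0
+link1  2|0|0
+link2  3|0|0
+link3  4|0|0
+link4  5|0|0
PS(0,1) f=2→J2  5|0|1
R(0,3) f=1→J1  5|1|1
PS(4,1) f=2→J2  5|1|2
+link5  6|1|2
C(1,5) f=2→J2  6|1|3
P(1,2) f=1→J1  6|2|3
M = 3(6−1)−2·2−3 = 15−4−3 = 8

M = 8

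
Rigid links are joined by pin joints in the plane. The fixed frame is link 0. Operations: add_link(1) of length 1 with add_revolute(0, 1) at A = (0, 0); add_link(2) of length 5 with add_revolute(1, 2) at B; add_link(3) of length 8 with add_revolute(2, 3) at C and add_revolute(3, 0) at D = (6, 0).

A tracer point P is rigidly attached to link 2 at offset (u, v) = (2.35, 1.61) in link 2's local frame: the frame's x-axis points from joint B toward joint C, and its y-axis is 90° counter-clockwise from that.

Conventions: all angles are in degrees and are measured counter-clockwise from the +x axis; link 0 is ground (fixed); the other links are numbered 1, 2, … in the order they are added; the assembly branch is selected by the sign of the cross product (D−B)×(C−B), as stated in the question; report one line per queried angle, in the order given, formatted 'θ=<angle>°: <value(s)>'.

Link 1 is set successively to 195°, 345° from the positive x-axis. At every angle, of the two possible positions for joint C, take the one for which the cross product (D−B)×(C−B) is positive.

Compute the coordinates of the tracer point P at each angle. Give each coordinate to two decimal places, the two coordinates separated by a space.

A=(0,0), D=(6.00,0)
θ=195°: B = A + 1.00·(cos195°, sin195°) = (-0.9659, -0.2588)
θ=195°: |BD| = 6.9707
θ=195°: circle(B,5.00) ∩ circle(D,8.00): a=0.6880, h=4.9524
θ=195°:   candidates: C₊=(-0.4623,4.7158) cross=34.522; C₋=(-0.0946,-5.1823) cross=-34.522
θ=195°:   branch + wants cross > 0 → take C=(-0.4623,4.7158) (cross=34.522)
θ=195°: ex = (C−B)/|BC| = (0.1007,0.9949); ey = (-0.9949,0.1007)
θ=195°: P = B + 2.35·ex + 1.61·ey = (-2.3310,2.2414)
θ=345°: B = A + 1.00·(cos345°, sin345°) = (0.9659, -0.2588)
θ=345°: |BD| = 5.0407
θ=345°: circle(B,5.00) ∩ circle(D,8.00): a=-1.3481, h=4.8148
θ=345°:   candidates: C₊=(-0.6276,4.4804) cross=24.270; C₋=(-0.1332,-5.1365) cross=-24.270
θ=345°:   branch + wants cross > 0 → take C=(-0.6276,4.4804) (cross=24.270)
θ=345°: ex = (C−B)/|BC| = (-0.3187,0.9479); ey = (-0.9479,-0.3187)
θ=345°: P = B + 2.35·ex + 1.61·ey = (-1.3091,1.4555)

θ=195°: -2.33 2.24
θ=345°: -1.31 1.46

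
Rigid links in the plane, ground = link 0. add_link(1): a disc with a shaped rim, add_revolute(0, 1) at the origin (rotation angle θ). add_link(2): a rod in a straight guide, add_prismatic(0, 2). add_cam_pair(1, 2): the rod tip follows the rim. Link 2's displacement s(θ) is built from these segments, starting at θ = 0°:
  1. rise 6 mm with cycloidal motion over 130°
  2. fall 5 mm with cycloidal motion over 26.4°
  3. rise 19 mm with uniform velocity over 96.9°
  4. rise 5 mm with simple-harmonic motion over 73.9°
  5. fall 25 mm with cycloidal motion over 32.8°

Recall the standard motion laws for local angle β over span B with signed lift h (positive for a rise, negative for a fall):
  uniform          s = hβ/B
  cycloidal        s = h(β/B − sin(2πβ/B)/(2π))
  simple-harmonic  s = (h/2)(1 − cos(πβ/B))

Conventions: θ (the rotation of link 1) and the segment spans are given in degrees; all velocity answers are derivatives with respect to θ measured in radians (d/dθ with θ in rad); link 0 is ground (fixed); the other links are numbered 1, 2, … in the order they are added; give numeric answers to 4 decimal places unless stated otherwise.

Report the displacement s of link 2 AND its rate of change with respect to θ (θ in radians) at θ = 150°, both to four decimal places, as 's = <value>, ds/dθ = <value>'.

segment 1 (0° to 130°, cycloidal, h = 6) is passed completely: s = 0.0000 + (6) = 6.0000
θ = 150° falls in segment 2 (130° to 156.4°, cycloidal, h = -5): β = 150 − 130 = 20°, B = 26.4°; Δs = -5·(0.7576 − sin(2π·0.7576)/(2π)) = -4.5828; s = 6.0000 − 4.5828 = 1.4172
velocity in seg [130°–156.4°] (cycloidal), θ in radians: β = 20° = 0.3491 rad, B = 26.4° = 0.4608 rad; ds/dθ = (h/B)(1 − cos(2πβ/B)) = ((-5)/0.4608)(1 − cos(2π·0.7576)) = -10.335139 mm/rad

s = 1.4172, ds/dθ = -10.3351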